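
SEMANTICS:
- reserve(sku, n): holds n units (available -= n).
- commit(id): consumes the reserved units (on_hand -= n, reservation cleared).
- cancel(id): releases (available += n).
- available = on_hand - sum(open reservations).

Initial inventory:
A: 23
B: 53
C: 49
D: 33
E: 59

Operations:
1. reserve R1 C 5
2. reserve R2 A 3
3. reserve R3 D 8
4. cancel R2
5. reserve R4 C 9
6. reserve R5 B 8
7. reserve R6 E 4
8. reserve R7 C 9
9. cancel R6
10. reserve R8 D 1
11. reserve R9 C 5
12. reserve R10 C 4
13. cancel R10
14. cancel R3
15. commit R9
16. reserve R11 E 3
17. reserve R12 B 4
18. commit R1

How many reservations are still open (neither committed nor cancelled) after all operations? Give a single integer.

Step 1: reserve R1 C 5 -> on_hand[A=23 B=53 C=49 D=33 E=59] avail[A=23 B=53 C=44 D=33 E=59] open={R1}
Step 2: reserve R2 A 3 -> on_hand[A=23 B=53 C=49 D=33 E=59] avail[A=20 B=53 C=44 D=33 E=59] open={R1,R2}
Step 3: reserve R3 D 8 -> on_hand[A=23 B=53 C=49 D=33 E=59] avail[A=20 B=53 C=44 D=25 E=59] open={R1,R2,R3}
Step 4: cancel R2 -> on_hand[A=23 B=53 C=49 D=33 E=59] avail[A=23 B=53 C=44 D=25 E=59] open={R1,R3}
Step 5: reserve R4 C 9 -> on_hand[A=23 B=53 C=49 D=33 E=59] avail[A=23 B=53 C=35 D=25 E=59] open={R1,R3,R4}
Step 6: reserve R5 B 8 -> on_hand[A=23 B=53 C=49 D=33 E=59] avail[A=23 B=45 C=35 D=25 E=59] open={R1,R3,R4,R5}
Step 7: reserve R6 E 4 -> on_hand[A=23 B=53 C=49 D=33 E=59] avail[A=23 B=45 C=35 D=25 E=55] open={R1,R3,R4,R5,R6}
Step 8: reserve R7 C 9 -> on_hand[A=23 B=53 C=49 D=33 E=59] avail[A=23 B=45 C=26 D=25 E=55] open={R1,R3,R4,R5,R6,R7}
Step 9: cancel R6 -> on_hand[A=23 B=53 C=49 D=33 E=59] avail[A=23 B=45 C=26 D=25 E=59] open={R1,R3,R4,R5,R7}
Step 10: reserve R8 D 1 -> on_hand[A=23 B=53 C=49 D=33 E=59] avail[A=23 B=45 C=26 D=24 E=59] open={R1,R3,R4,R5,R7,R8}
Step 11: reserve R9 C 5 -> on_hand[A=23 B=53 C=49 D=33 E=59] avail[A=23 B=45 C=21 D=24 E=59] open={R1,R3,R4,R5,R7,R8,R9}
Step 12: reserve R10 C 4 -> on_hand[A=23 B=53 C=49 D=33 E=59] avail[A=23 B=45 C=17 D=24 E=59] open={R1,R10,R3,R4,R5,R7,R8,R9}
Step 13: cancel R10 -> on_hand[A=23 B=53 C=49 D=33 E=59] avail[A=23 B=45 C=21 D=24 E=59] open={R1,R3,R4,R5,R7,R8,R9}
Step 14: cancel R3 -> on_hand[A=23 B=53 C=49 D=33 E=59] avail[A=23 B=45 C=21 D=32 E=59] open={R1,R4,R5,R7,R8,R9}
Step 15: commit R9 -> on_hand[A=23 B=53 C=44 D=33 E=59] avail[A=23 B=45 C=21 D=32 E=59] open={R1,R4,R5,R7,R8}
Step 16: reserve R11 E 3 -> on_hand[A=23 B=53 C=44 D=33 E=59] avail[A=23 B=45 C=21 D=32 E=56] open={R1,R11,R4,R5,R7,R8}
Step 17: reserve R12 B 4 -> on_hand[A=23 B=53 C=44 D=33 E=59] avail[A=23 B=41 C=21 D=32 E=56] open={R1,R11,R12,R4,R5,R7,R8}
Step 18: commit R1 -> on_hand[A=23 B=53 C=39 D=33 E=59] avail[A=23 B=41 C=21 D=32 E=56] open={R11,R12,R4,R5,R7,R8}
Open reservations: ['R11', 'R12', 'R4', 'R5', 'R7', 'R8'] -> 6

Answer: 6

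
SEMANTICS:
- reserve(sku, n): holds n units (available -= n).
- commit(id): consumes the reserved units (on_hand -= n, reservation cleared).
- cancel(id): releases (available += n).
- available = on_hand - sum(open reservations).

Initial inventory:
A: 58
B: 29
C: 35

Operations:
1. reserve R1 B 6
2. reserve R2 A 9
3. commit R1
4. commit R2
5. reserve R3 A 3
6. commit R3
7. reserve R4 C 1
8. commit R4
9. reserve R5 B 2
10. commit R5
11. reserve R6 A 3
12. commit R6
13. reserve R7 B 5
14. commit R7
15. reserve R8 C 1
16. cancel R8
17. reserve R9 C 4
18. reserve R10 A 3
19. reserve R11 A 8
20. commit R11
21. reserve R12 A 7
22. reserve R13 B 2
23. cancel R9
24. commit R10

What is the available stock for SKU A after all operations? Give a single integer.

Answer: 25

Derivation:
Step 1: reserve R1 B 6 -> on_hand[A=58 B=29 C=35] avail[A=58 B=23 C=35] open={R1}
Step 2: reserve R2 A 9 -> on_hand[A=58 B=29 C=35] avail[A=49 B=23 C=35] open={R1,R2}
Step 3: commit R1 -> on_hand[A=58 B=23 C=35] avail[A=49 B=23 C=35] open={R2}
Step 4: commit R2 -> on_hand[A=49 B=23 C=35] avail[A=49 B=23 C=35] open={}
Step 5: reserve R3 A 3 -> on_hand[A=49 B=23 C=35] avail[A=46 B=23 C=35] open={R3}
Step 6: commit R3 -> on_hand[A=46 B=23 C=35] avail[A=46 B=23 C=35] open={}
Step 7: reserve R4 C 1 -> on_hand[A=46 B=23 C=35] avail[A=46 B=23 C=34] open={R4}
Step 8: commit R4 -> on_hand[A=46 B=23 C=34] avail[A=46 B=23 C=34] open={}
Step 9: reserve R5 B 2 -> on_hand[A=46 B=23 C=34] avail[A=46 B=21 C=34] open={R5}
Step 10: commit R5 -> on_hand[A=46 B=21 C=34] avail[A=46 B=21 C=34] open={}
Step 11: reserve R6 A 3 -> on_hand[A=46 B=21 C=34] avail[A=43 B=21 C=34] open={R6}
Step 12: commit R6 -> on_hand[A=43 B=21 C=34] avail[A=43 B=21 C=34] open={}
Step 13: reserve R7 B 5 -> on_hand[A=43 B=21 C=34] avail[A=43 B=16 C=34] open={R7}
Step 14: commit R7 -> on_hand[A=43 B=16 C=34] avail[A=43 B=16 C=34] open={}
Step 15: reserve R8 C 1 -> on_hand[A=43 B=16 C=34] avail[A=43 B=16 C=33] open={R8}
Step 16: cancel R8 -> on_hand[A=43 B=16 C=34] avail[A=43 B=16 C=34] open={}
Step 17: reserve R9 C 4 -> on_hand[A=43 B=16 C=34] avail[A=43 B=16 C=30] open={R9}
Step 18: reserve R10 A 3 -> on_hand[A=43 B=16 C=34] avail[A=40 B=16 C=30] open={R10,R9}
Step 19: reserve R11 A 8 -> on_hand[A=43 B=16 C=34] avail[A=32 B=16 C=30] open={R10,R11,R9}
Step 20: commit R11 -> on_hand[A=35 B=16 C=34] avail[A=32 B=16 C=30] open={R10,R9}
Step 21: reserve R12 A 7 -> on_hand[A=35 B=16 C=34] avail[A=25 B=16 C=30] open={R10,R12,R9}
Step 22: reserve R13 B 2 -> on_hand[A=35 B=16 C=34] avail[A=25 B=14 C=30] open={R10,R12,R13,R9}
Step 23: cancel R9 -> on_hand[A=35 B=16 C=34] avail[A=25 B=14 C=34] open={R10,R12,R13}
Step 24: commit R10 -> on_hand[A=32 B=16 C=34] avail[A=25 B=14 C=34] open={R12,R13}
Final available[A] = 25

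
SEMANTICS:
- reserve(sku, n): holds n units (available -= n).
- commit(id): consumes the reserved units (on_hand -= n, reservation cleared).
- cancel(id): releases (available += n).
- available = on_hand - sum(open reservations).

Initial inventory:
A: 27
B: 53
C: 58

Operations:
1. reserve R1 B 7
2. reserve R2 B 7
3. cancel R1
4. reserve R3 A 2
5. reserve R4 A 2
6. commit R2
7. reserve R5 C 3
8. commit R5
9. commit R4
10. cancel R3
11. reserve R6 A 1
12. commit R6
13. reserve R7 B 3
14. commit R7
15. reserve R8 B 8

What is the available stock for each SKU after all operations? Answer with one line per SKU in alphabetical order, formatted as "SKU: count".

Answer: A: 24
B: 35
C: 55

Derivation:
Step 1: reserve R1 B 7 -> on_hand[A=27 B=53 C=58] avail[A=27 B=46 C=58] open={R1}
Step 2: reserve R2 B 7 -> on_hand[A=27 B=53 C=58] avail[A=27 B=39 C=58] open={R1,R2}
Step 3: cancel R1 -> on_hand[A=27 B=53 C=58] avail[A=27 B=46 C=58] open={R2}
Step 4: reserve R3 A 2 -> on_hand[A=27 B=53 C=58] avail[A=25 B=46 C=58] open={R2,R3}
Step 5: reserve R4 A 2 -> on_hand[A=27 B=53 C=58] avail[A=23 B=46 C=58] open={R2,R3,R4}
Step 6: commit R2 -> on_hand[A=27 B=46 C=58] avail[A=23 B=46 C=58] open={R3,R4}
Step 7: reserve R5 C 3 -> on_hand[A=27 B=46 C=58] avail[A=23 B=46 C=55] open={R3,R4,R5}
Step 8: commit R5 -> on_hand[A=27 B=46 C=55] avail[A=23 B=46 C=55] open={R3,R4}
Step 9: commit R4 -> on_hand[A=25 B=46 C=55] avail[A=23 B=46 C=55] open={R3}
Step 10: cancel R3 -> on_hand[A=25 B=46 C=55] avail[A=25 B=46 C=55] open={}
Step 11: reserve R6 A 1 -> on_hand[A=25 B=46 C=55] avail[A=24 B=46 C=55] open={R6}
Step 12: commit R6 -> on_hand[A=24 B=46 C=55] avail[A=24 B=46 C=55] open={}
Step 13: reserve R7 B 3 -> on_hand[A=24 B=46 C=55] avail[A=24 B=43 C=55] open={R7}
Step 14: commit R7 -> on_hand[A=24 B=43 C=55] avail[A=24 B=43 C=55] open={}
Step 15: reserve R8 B 8 -> on_hand[A=24 B=43 C=55] avail[A=24 B=35 C=55] open={R8}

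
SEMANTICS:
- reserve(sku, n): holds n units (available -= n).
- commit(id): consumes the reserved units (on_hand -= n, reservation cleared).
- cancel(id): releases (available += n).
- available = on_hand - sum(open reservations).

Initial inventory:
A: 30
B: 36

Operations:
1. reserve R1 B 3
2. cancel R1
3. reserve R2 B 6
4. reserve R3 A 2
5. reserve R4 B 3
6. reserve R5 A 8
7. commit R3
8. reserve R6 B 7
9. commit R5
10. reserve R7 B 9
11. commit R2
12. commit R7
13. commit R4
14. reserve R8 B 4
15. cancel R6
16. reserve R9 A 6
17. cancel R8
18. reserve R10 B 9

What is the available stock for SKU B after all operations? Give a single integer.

Step 1: reserve R1 B 3 -> on_hand[A=30 B=36] avail[A=30 B=33] open={R1}
Step 2: cancel R1 -> on_hand[A=30 B=36] avail[A=30 B=36] open={}
Step 3: reserve R2 B 6 -> on_hand[A=30 B=36] avail[A=30 B=30] open={R2}
Step 4: reserve R3 A 2 -> on_hand[A=30 B=36] avail[A=28 B=30] open={R2,R3}
Step 5: reserve R4 B 3 -> on_hand[A=30 B=36] avail[A=28 B=27] open={R2,R3,R4}
Step 6: reserve R5 A 8 -> on_hand[A=30 B=36] avail[A=20 B=27] open={R2,R3,R4,R5}
Step 7: commit R3 -> on_hand[A=28 B=36] avail[A=20 B=27] open={R2,R4,R5}
Step 8: reserve R6 B 7 -> on_hand[A=28 B=36] avail[A=20 B=20] open={R2,R4,R5,R6}
Step 9: commit R5 -> on_hand[A=20 B=36] avail[A=20 B=20] open={R2,R4,R6}
Step 10: reserve R7 B 9 -> on_hand[A=20 B=36] avail[A=20 B=11] open={R2,R4,R6,R7}
Step 11: commit R2 -> on_hand[A=20 B=30] avail[A=20 B=11] open={R4,R6,R7}
Step 12: commit R7 -> on_hand[A=20 B=21] avail[A=20 B=11] open={R4,R6}
Step 13: commit R4 -> on_hand[A=20 B=18] avail[A=20 B=11] open={R6}
Step 14: reserve R8 B 4 -> on_hand[A=20 B=18] avail[A=20 B=7] open={R6,R8}
Step 15: cancel R6 -> on_hand[A=20 B=18] avail[A=20 B=14] open={R8}
Step 16: reserve R9 A 6 -> on_hand[A=20 B=18] avail[A=14 B=14] open={R8,R9}
Step 17: cancel R8 -> on_hand[A=20 B=18] avail[A=14 B=18] open={R9}
Step 18: reserve R10 B 9 -> on_hand[A=20 B=18] avail[A=14 B=9] open={R10,R9}
Final available[B] = 9

Answer: 9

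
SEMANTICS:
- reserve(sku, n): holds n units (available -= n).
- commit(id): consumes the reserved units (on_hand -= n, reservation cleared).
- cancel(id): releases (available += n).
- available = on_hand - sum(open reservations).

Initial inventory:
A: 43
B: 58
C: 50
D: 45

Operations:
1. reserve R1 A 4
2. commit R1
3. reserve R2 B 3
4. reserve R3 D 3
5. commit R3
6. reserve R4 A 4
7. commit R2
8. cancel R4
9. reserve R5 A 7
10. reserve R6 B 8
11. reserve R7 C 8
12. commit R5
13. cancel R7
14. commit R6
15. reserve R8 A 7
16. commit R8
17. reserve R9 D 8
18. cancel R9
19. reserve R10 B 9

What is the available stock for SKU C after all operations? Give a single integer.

Answer: 50

Derivation:
Step 1: reserve R1 A 4 -> on_hand[A=43 B=58 C=50 D=45] avail[A=39 B=58 C=50 D=45] open={R1}
Step 2: commit R1 -> on_hand[A=39 B=58 C=50 D=45] avail[A=39 B=58 C=50 D=45] open={}
Step 3: reserve R2 B 3 -> on_hand[A=39 B=58 C=50 D=45] avail[A=39 B=55 C=50 D=45] open={R2}
Step 4: reserve R3 D 3 -> on_hand[A=39 B=58 C=50 D=45] avail[A=39 B=55 C=50 D=42] open={R2,R3}
Step 5: commit R3 -> on_hand[A=39 B=58 C=50 D=42] avail[A=39 B=55 C=50 D=42] open={R2}
Step 6: reserve R4 A 4 -> on_hand[A=39 B=58 C=50 D=42] avail[A=35 B=55 C=50 D=42] open={R2,R4}
Step 7: commit R2 -> on_hand[A=39 B=55 C=50 D=42] avail[A=35 B=55 C=50 D=42] open={R4}
Step 8: cancel R4 -> on_hand[A=39 B=55 C=50 D=42] avail[A=39 B=55 C=50 D=42] open={}
Step 9: reserve R5 A 7 -> on_hand[A=39 B=55 C=50 D=42] avail[A=32 B=55 C=50 D=42] open={R5}
Step 10: reserve R6 B 8 -> on_hand[A=39 B=55 C=50 D=42] avail[A=32 B=47 C=50 D=42] open={R5,R6}
Step 11: reserve R7 C 8 -> on_hand[A=39 B=55 C=50 D=42] avail[A=32 B=47 C=42 D=42] open={R5,R6,R7}
Step 12: commit R5 -> on_hand[A=32 B=55 C=50 D=42] avail[A=32 B=47 C=42 D=42] open={R6,R7}
Step 13: cancel R7 -> on_hand[A=32 B=55 C=50 D=42] avail[A=32 B=47 C=50 D=42] open={R6}
Step 14: commit R6 -> on_hand[A=32 B=47 C=50 D=42] avail[A=32 B=47 C=50 D=42] open={}
Step 15: reserve R8 A 7 -> on_hand[A=32 B=47 C=50 D=42] avail[A=25 B=47 C=50 D=42] open={R8}
Step 16: commit R8 -> on_hand[A=25 B=47 C=50 D=42] avail[A=25 B=47 C=50 D=42] open={}
Step 17: reserve R9 D 8 -> on_hand[A=25 B=47 C=50 D=42] avail[A=25 B=47 C=50 D=34] open={R9}
Step 18: cancel R9 -> on_hand[A=25 B=47 C=50 D=42] avail[A=25 B=47 C=50 D=42] open={}
Step 19: reserve R10 B 9 -> on_hand[A=25 B=47 C=50 D=42] avail[A=25 B=38 C=50 D=42] open={R10}
Final available[C] = 50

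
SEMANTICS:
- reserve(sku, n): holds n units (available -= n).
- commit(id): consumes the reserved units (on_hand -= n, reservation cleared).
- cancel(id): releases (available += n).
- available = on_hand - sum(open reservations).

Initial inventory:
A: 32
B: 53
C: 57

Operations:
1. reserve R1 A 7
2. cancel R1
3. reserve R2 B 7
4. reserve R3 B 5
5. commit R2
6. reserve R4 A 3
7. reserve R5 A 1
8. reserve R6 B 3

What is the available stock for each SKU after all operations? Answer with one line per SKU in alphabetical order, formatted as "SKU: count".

Answer: A: 28
B: 38
C: 57

Derivation:
Step 1: reserve R1 A 7 -> on_hand[A=32 B=53 C=57] avail[A=25 B=53 C=57] open={R1}
Step 2: cancel R1 -> on_hand[A=32 B=53 C=57] avail[A=32 B=53 C=57] open={}
Step 3: reserve R2 B 7 -> on_hand[A=32 B=53 C=57] avail[A=32 B=46 C=57] open={R2}
Step 4: reserve R3 B 5 -> on_hand[A=32 B=53 C=57] avail[A=32 B=41 C=57] open={R2,R3}
Step 5: commit R2 -> on_hand[A=32 B=46 C=57] avail[A=32 B=41 C=57] open={R3}
Step 6: reserve R4 A 3 -> on_hand[A=32 B=46 C=57] avail[A=29 B=41 C=57] open={R3,R4}
Step 7: reserve R5 A 1 -> on_hand[A=32 B=46 C=57] avail[A=28 B=41 C=57] open={R3,R4,R5}
Step 8: reserve R6 B 3 -> on_hand[A=32 B=46 C=57] avail[A=28 B=38 C=57] open={R3,R4,R5,R6}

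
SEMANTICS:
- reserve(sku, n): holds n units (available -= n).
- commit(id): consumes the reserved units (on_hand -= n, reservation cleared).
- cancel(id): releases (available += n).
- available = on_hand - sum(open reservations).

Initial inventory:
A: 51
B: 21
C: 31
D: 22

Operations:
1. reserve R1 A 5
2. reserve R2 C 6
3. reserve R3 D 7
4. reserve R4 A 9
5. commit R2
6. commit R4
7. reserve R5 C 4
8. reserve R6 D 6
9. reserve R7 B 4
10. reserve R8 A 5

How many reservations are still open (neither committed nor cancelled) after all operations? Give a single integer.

Step 1: reserve R1 A 5 -> on_hand[A=51 B=21 C=31 D=22] avail[A=46 B=21 C=31 D=22] open={R1}
Step 2: reserve R2 C 6 -> on_hand[A=51 B=21 C=31 D=22] avail[A=46 B=21 C=25 D=22] open={R1,R2}
Step 3: reserve R3 D 7 -> on_hand[A=51 B=21 C=31 D=22] avail[A=46 B=21 C=25 D=15] open={R1,R2,R3}
Step 4: reserve R4 A 9 -> on_hand[A=51 B=21 C=31 D=22] avail[A=37 B=21 C=25 D=15] open={R1,R2,R3,R4}
Step 5: commit R2 -> on_hand[A=51 B=21 C=25 D=22] avail[A=37 B=21 C=25 D=15] open={R1,R3,R4}
Step 6: commit R4 -> on_hand[A=42 B=21 C=25 D=22] avail[A=37 B=21 C=25 D=15] open={R1,R3}
Step 7: reserve R5 C 4 -> on_hand[A=42 B=21 C=25 D=22] avail[A=37 B=21 C=21 D=15] open={R1,R3,R5}
Step 8: reserve R6 D 6 -> on_hand[A=42 B=21 C=25 D=22] avail[A=37 B=21 C=21 D=9] open={R1,R3,R5,R6}
Step 9: reserve R7 B 4 -> on_hand[A=42 B=21 C=25 D=22] avail[A=37 B=17 C=21 D=9] open={R1,R3,R5,R6,R7}
Step 10: reserve R8 A 5 -> on_hand[A=42 B=21 C=25 D=22] avail[A=32 B=17 C=21 D=9] open={R1,R3,R5,R6,R7,R8}
Open reservations: ['R1', 'R3', 'R5', 'R6', 'R7', 'R8'] -> 6

Answer: 6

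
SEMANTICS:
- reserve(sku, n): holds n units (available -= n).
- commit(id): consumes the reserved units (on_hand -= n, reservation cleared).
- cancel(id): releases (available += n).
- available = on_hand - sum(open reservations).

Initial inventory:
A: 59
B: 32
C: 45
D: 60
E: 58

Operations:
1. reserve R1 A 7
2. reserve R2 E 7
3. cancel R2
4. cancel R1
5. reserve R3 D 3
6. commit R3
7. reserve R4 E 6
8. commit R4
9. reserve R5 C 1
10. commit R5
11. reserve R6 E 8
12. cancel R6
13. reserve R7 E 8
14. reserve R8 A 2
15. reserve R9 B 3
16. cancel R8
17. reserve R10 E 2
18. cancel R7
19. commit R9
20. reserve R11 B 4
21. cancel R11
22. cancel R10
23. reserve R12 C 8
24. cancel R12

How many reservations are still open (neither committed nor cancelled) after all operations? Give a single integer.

Step 1: reserve R1 A 7 -> on_hand[A=59 B=32 C=45 D=60 E=58] avail[A=52 B=32 C=45 D=60 E=58] open={R1}
Step 2: reserve R2 E 7 -> on_hand[A=59 B=32 C=45 D=60 E=58] avail[A=52 B=32 C=45 D=60 E=51] open={R1,R2}
Step 3: cancel R2 -> on_hand[A=59 B=32 C=45 D=60 E=58] avail[A=52 B=32 C=45 D=60 E=58] open={R1}
Step 4: cancel R1 -> on_hand[A=59 B=32 C=45 D=60 E=58] avail[A=59 B=32 C=45 D=60 E=58] open={}
Step 5: reserve R3 D 3 -> on_hand[A=59 B=32 C=45 D=60 E=58] avail[A=59 B=32 C=45 D=57 E=58] open={R3}
Step 6: commit R3 -> on_hand[A=59 B=32 C=45 D=57 E=58] avail[A=59 B=32 C=45 D=57 E=58] open={}
Step 7: reserve R4 E 6 -> on_hand[A=59 B=32 C=45 D=57 E=58] avail[A=59 B=32 C=45 D=57 E=52] open={R4}
Step 8: commit R4 -> on_hand[A=59 B=32 C=45 D=57 E=52] avail[A=59 B=32 C=45 D=57 E=52] open={}
Step 9: reserve R5 C 1 -> on_hand[A=59 B=32 C=45 D=57 E=52] avail[A=59 B=32 C=44 D=57 E=52] open={R5}
Step 10: commit R5 -> on_hand[A=59 B=32 C=44 D=57 E=52] avail[A=59 B=32 C=44 D=57 E=52] open={}
Step 11: reserve R6 E 8 -> on_hand[A=59 B=32 C=44 D=57 E=52] avail[A=59 B=32 C=44 D=57 E=44] open={R6}
Step 12: cancel R6 -> on_hand[A=59 B=32 C=44 D=57 E=52] avail[A=59 B=32 C=44 D=57 E=52] open={}
Step 13: reserve R7 E 8 -> on_hand[A=59 B=32 C=44 D=57 E=52] avail[A=59 B=32 C=44 D=57 E=44] open={R7}
Step 14: reserve R8 A 2 -> on_hand[A=59 B=32 C=44 D=57 E=52] avail[A=57 B=32 C=44 D=57 E=44] open={R7,R8}
Step 15: reserve R9 B 3 -> on_hand[A=59 B=32 C=44 D=57 E=52] avail[A=57 B=29 C=44 D=57 E=44] open={R7,R8,R9}
Step 16: cancel R8 -> on_hand[A=59 B=32 C=44 D=57 E=52] avail[A=59 B=29 C=44 D=57 E=44] open={R7,R9}
Step 17: reserve R10 E 2 -> on_hand[A=59 B=32 C=44 D=57 E=52] avail[A=59 B=29 C=44 D=57 E=42] open={R10,R7,R9}
Step 18: cancel R7 -> on_hand[A=59 B=32 C=44 D=57 E=52] avail[A=59 B=29 C=44 D=57 E=50] open={R10,R9}
Step 19: commit R9 -> on_hand[A=59 B=29 C=44 D=57 E=52] avail[A=59 B=29 C=44 D=57 E=50] open={R10}
Step 20: reserve R11 B 4 -> on_hand[A=59 B=29 C=44 D=57 E=52] avail[A=59 B=25 C=44 D=57 E=50] open={R10,R11}
Step 21: cancel R11 -> on_hand[A=59 B=29 C=44 D=57 E=52] avail[A=59 B=29 C=44 D=57 E=50] open={R10}
Step 22: cancel R10 -> on_hand[A=59 B=29 C=44 D=57 E=52] avail[A=59 B=29 C=44 D=57 E=52] open={}
Step 23: reserve R12 C 8 -> on_hand[A=59 B=29 C=44 D=57 E=52] avail[A=59 B=29 C=36 D=57 E=52] open={R12}
Step 24: cancel R12 -> on_hand[A=59 B=29 C=44 D=57 E=52] avail[A=59 B=29 C=44 D=57 E=52] open={}
Open reservations: [] -> 0

Answer: 0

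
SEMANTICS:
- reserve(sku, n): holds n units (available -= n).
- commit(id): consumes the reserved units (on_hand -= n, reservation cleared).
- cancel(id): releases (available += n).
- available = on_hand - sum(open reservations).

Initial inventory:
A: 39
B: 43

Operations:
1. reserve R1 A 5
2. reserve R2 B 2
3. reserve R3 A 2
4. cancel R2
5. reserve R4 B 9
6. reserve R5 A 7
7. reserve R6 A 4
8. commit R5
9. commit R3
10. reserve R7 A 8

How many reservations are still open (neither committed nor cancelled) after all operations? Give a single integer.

Step 1: reserve R1 A 5 -> on_hand[A=39 B=43] avail[A=34 B=43] open={R1}
Step 2: reserve R2 B 2 -> on_hand[A=39 B=43] avail[A=34 B=41] open={R1,R2}
Step 3: reserve R3 A 2 -> on_hand[A=39 B=43] avail[A=32 B=41] open={R1,R2,R3}
Step 4: cancel R2 -> on_hand[A=39 B=43] avail[A=32 B=43] open={R1,R3}
Step 5: reserve R4 B 9 -> on_hand[A=39 B=43] avail[A=32 B=34] open={R1,R3,R4}
Step 6: reserve R5 A 7 -> on_hand[A=39 B=43] avail[A=25 B=34] open={R1,R3,R4,R5}
Step 7: reserve R6 A 4 -> on_hand[A=39 B=43] avail[A=21 B=34] open={R1,R3,R4,R5,R6}
Step 8: commit R5 -> on_hand[A=32 B=43] avail[A=21 B=34] open={R1,R3,R4,R6}
Step 9: commit R3 -> on_hand[A=30 B=43] avail[A=21 B=34] open={R1,R4,R6}
Step 10: reserve R7 A 8 -> on_hand[A=30 B=43] avail[A=13 B=34] open={R1,R4,R6,R7}
Open reservations: ['R1', 'R4', 'R6', 'R7'] -> 4

Answer: 4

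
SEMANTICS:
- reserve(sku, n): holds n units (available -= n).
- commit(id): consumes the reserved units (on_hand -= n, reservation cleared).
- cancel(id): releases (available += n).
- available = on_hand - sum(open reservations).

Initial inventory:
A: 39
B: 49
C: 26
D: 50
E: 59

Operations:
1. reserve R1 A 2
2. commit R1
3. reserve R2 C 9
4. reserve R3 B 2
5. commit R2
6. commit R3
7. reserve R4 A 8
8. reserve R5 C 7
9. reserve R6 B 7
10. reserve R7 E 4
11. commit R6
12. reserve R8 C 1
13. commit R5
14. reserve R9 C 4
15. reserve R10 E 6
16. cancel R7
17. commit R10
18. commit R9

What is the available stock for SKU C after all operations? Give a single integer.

Step 1: reserve R1 A 2 -> on_hand[A=39 B=49 C=26 D=50 E=59] avail[A=37 B=49 C=26 D=50 E=59] open={R1}
Step 2: commit R1 -> on_hand[A=37 B=49 C=26 D=50 E=59] avail[A=37 B=49 C=26 D=50 E=59] open={}
Step 3: reserve R2 C 9 -> on_hand[A=37 B=49 C=26 D=50 E=59] avail[A=37 B=49 C=17 D=50 E=59] open={R2}
Step 4: reserve R3 B 2 -> on_hand[A=37 B=49 C=26 D=50 E=59] avail[A=37 B=47 C=17 D=50 E=59] open={R2,R3}
Step 5: commit R2 -> on_hand[A=37 B=49 C=17 D=50 E=59] avail[A=37 B=47 C=17 D=50 E=59] open={R3}
Step 6: commit R3 -> on_hand[A=37 B=47 C=17 D=50 E=59] avail[A=37 B=47 C=17 D=50 E=59] open={}
Step 7: reserve R4 A 8 -> on_hand[A=37 B=47 C=17 D=50 E=59] avail[A=29 B=47 C=17 D=50 E=59] open={R4}
Step 8: reserve R5 C 7 -> on_hand[A=37 B=47 C=17 D=50 E=59] avail[A=29 B=47 C=10 D=50 E=59] open={R4,R5}
Step 9: reserve R6 B 7 -> on_hand[A=37 B=47 C=17 D=50 E=59] avail[A=29 B=40 C=10 D=50 E=59] open={R4,R5,R6}
Step 10: reserve R7 E 4 -> on_hand[A=37 B=47 C=17 D=50 E=59] avail[A=29 B=40 C=10 D=50 E=55] open={R4,R5,R6,R7}
Step 11: commit R6 -> on_hand[A=37 B=40 C=17 D=50 E=59] avail[A=29 B=40 C=10 D=50 E=55] open={R4,R5,R7}
Step 12: reserve R8 C 1 -> on_hand[A=37 B=40 C=17 D=50 E=59] avail[A=29 B=40 C=9 D=50 E=55] open={R4,R5,R7,R8}
Step 13: commit R5 -> on_hand[A=37 B=40 C=10 D=50 E=59] avail[A=29 B=40 C=9 D=50 E=55] open={R4,R7,R8}
Step 14: reserve R9 C 4 -> on_hand[A=37 B=40 C=10 D=50 E=59] avail[A=29 B=40 C=5 D=50 E=55] open={R4,R7,R8,R9}
Step 15: reserve R10 E 6 -> on_hand[A=37 B=40 C=10 D=50 E=59] avail[A=29 B=40 C=5 D=50 E=49] open={R10,R4,R7,R8,R9}
Step 16: cancel R7 -> on_hand[A=37 B=40 C=10 D=50 E=59] avail[A=29 B=40 C=5 D=50 E=53] open={R10,R4,R8,R9}
Step 17: commit R10 -> on_hand[A=37 B=40 C=10 D=50 E=53] avail[A=29 B=40 C=5 D=50 E=53] open={R4,R8,R9}
Step 18: commit R9 -> on_hand[A=37 B=40 C=6 D=50 E=53] avail[A=29 B=40 C=5 D=50 E=53] open={R4,R8}
Final available[C] = 5

Answer: 5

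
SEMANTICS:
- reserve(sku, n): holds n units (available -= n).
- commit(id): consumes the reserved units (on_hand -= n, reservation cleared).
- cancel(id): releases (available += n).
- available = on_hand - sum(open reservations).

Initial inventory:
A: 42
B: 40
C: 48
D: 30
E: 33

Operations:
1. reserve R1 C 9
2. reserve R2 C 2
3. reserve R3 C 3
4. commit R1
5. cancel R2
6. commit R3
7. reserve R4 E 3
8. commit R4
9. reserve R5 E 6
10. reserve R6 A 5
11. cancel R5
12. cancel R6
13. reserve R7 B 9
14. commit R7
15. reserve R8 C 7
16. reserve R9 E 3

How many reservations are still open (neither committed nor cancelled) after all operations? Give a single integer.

Step 1: reserve R1 C 9 -> on_hand[A=42 B=40 C=48 D=30 E=33] avail[A=42 B=40 C=39 D=30 E=33] open={R1}
Step 2: reserve R2 C 2 -> on_hand[A=42 B=40 C=48 D=30 E=33] avail[A=42 B=40 C=37 D=30 E=33] open={R1,R2}
Step 3: reserve R3 C 3 -> on_hand[A=42 B=40 C=48 D=30 E=33] avail[A=42 B=40 C=34 D=30 E=33] open={R1,R2,R3}
Step 4: commit R1 -> on_hand[A=42 B=40 C=39 D=30 E=33] avail[A=42 B=40 C=34 D=30 E=33] open={R2,R3}
Step 5: cancel R2 -> on_hand[A=42 B=40 C=39 D=30 E=33] avail[A=42 B=40 C=36 D=30 E=33] open={R3}
Step 6: commit R3 -> on_hand[A=42 B=40 C=36 D=30 E=33] avail[A=42 B=40 C=36 D=30 E=33] open={}
Step 7: reserve R4 E 3 -> on_hand[A=42 B=40 C=36 D=30 E=33] avail[A=42 B=40 C=36 D=30 E=30] open={R4}
Step 8: commit R4 -> on_hand[A=42 B=40 C=36 D=30 E=30] avail[A=42 B=40 C=36 D=30 E=30] open={}
Step 9: reserve R5 E 6 -> on_hand[A=42 B=40 C=36 D=30 E=30] avail[A=42 B=40 C=36 D=30 E=24] open={R5}
Step 10: reserve R6 A 5 -> on_hand[A=42 B=40 C=36 D=30 E=30] avail[A=37 B=40 C=36 D=30 E=24] open={R5,R6}
Step 11: cancel R5 -> on_hand[A=42 B=40 C=36 D=30 E=30] avail[A=37 B=40 C=36 D=30 E=30] open={R6}
Step 12: cancel R6 -> on_hand[A=42 B=40 C=36 D=30 E=30] avail[A=42 B=40 C=36 D=30 E=30] open={}
Step 13: reserve R7 B 9 -> on_hand[A=42 B=40 C=36 D=30 E=30] avail[A=42 B=31 C=36 D=30 E=30] open={R7}
Step 14: commit R7 -> on_hand[A=42 B=31 C=36 D=30 E=30] avail[A=42 B=31 C=36 D=30 E=30] open={}
Step 15: reserve R8 C 7 -> on_hand[A=42 B=31 C=36 D=30 E=30] avail[A=42 B=31 C=29 D=30 E=30] open={R8}
Step 16: reserve R9 E 3 -> on_hand[A=42 B=31 C=36 D=30 E=30] avail[A=42 B=31 C=29 D=30 E=27] open={R8,R9}
Open reservations: ['R8', 'R9'] -> 2

Answer: 2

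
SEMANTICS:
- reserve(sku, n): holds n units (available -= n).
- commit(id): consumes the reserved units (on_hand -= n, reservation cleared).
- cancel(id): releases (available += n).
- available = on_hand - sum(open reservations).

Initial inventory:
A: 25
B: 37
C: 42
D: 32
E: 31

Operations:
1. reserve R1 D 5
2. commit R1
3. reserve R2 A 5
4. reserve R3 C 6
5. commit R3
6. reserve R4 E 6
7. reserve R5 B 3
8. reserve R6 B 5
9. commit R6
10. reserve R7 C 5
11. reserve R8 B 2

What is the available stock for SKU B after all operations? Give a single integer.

Step 1: reserve R1 D 5 -> on_hand[A=25 B=37 C=42 D=32 E=31] avail[A=25 B=37 C=42 D=27 E=31] open={R1}
Step 2: commit R1 -> on_hand[A=25 B=37 C=42 D=27 E=31] avail[A=25 B=37 C=42 D=27 E=31] open={}
Step 3: reserve R2 A 5 -> on_hand[A=25 B=37 C=42 D=27 E=31] avail[A=20 B=37 C=42 D=27 E=31] open={R2}
Step 4: reserve R3 C 6 -> on_hand[A=25 B=37 C=42 D=27 E=31] avail[A=20 B=37 C=36 D=27 E=31] open={R2,R3}
Step 5: commit R3 -> on_hand[A=25 B=37 C=36 D=27 E=31] avail[A=20 B=37 C=36 D=27 E=31] open={R2}
Step 6: reserve R4 E 6 -> on_hand[A=25 B=37 C=36 D=27 E=31] avail[A=20 B=37 C=36 D=27 E=25] open={R2,R4}
Step 7: reserve R5 B 3 -> on_hand[A=25 B=37 C=36 D=27 E=31] avail[A=20 B=34 C=36 D=27 E=25] open={R2,R4,R5}
Step 8: reserve R6 B 5 -> on_hand[A=25 B=37 C=36 D=27 E=31] avail[A=20 B=29 C=36 D=27 E=25] open={R2,R4,R5,R6}
Step 9: commit R6 -> on_hand[A=25 B=32 C=36 D=27 E=31] avail[A=20 B=29 C=36 D=27 E=25] open={R2,R4,R5}
Step 10: reserve R7 C 5 -> on_hand[A=25 B=32 C=36 D=27 E=31] avail[A=20 B=29 C=31 D=27 E=25] open={R2,R4,R5,R7}
Step 11: reserve R8 B 2 -> on_hand[A=25 B=32 C=36 D=27 E=31] avail[A=20 B=27 C=31 D=27 E=25] open={R2,R4,R5,R7,R8}
Final available[B] = 27

Answer: 27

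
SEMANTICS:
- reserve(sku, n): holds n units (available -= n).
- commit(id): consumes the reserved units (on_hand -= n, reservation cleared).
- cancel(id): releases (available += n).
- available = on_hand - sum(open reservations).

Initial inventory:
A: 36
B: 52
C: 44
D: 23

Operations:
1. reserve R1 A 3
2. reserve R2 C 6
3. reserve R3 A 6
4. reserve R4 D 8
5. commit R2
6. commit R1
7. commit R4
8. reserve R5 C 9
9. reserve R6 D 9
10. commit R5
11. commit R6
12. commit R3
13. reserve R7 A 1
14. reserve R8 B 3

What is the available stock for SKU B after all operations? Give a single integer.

Step 1: reserve R1 A 3 -> on_hand[A=36 B=52 C=44 D=23] avail[A=33 B=52 C=44 D=23] open={R1}
Step 2: reserve R2 C 6 -> on_hand[A=36 B=52 C=44 D=23] avail[A=33 B=52 C=38 D=23] open={R1,R2}
Step 3: reserve R3 A 6 -> on_hand[A=36 B=52 C=44 D=23] avail[A=27 B=52 C=38 D=23] open={R1,R2,R3}
Step 4: reserve R4 D 8 -> on_hand[A=36 B=52 C=44 D=23] avail[A=27 B=52 C=38 D=15] open={R1,R2,R3,R4}
Step 5: commit R2 -> on_hand[A=36 B=52 C=38 D=23] avail[A=27 B=52 C=38 D=15] open={R1,R3,R4}
Step 6: commit R1 -> on_hand[A=33 B=52 C=38 D=23] avail[A=27 B=52 C=38 D=15] open={R3,R4}
Step 7: commit R4 -> on_hand[A=33 B=52 C=38 D=15] avail[A=27 B=52 C=38 D=15] open={R3}
Step 8: reserve R5 C 9 -> on_hand[A=33 B=52 C=38 D=15] avail[A=27 B=52 C=29 D=15] open={R3,R5}
Step 9: reserve R6 D 9 -> on_hand[A=33 B=52 C=38 D=15] avail[A=27 B=52 C=29 D=6] open={R3,R5,R6}
Step 10: commit R5 -> on_hand[A=33 B=52 C=29 D=15] avail[A=27 B=52 C=29 D=6] open={R3,R6}
Step 11: commit R6 -> on_hand[A=33 B=52 C=29 D=6] avail[A=27 B=52 C=29 D=6] open={R3}
Step 12: commit R3 -> on_hand[A=27 B=52 C=29 D=6] avail[A=27 B=52 C=29 D=6] open={}
Step 13: reserve R7 A 1 -> on_hand[A=27 B=52 C=29 D=6] avail[A=26 B=52 C=29 D=6] open={R7}
Step 14: reserve R8 B 3 -> on_hand[A=27 B=52 C=29 D=6] avail[A=26 B=49 C=29 D=6] open={R7,R8}
Final available[B] = 49

Answer: 49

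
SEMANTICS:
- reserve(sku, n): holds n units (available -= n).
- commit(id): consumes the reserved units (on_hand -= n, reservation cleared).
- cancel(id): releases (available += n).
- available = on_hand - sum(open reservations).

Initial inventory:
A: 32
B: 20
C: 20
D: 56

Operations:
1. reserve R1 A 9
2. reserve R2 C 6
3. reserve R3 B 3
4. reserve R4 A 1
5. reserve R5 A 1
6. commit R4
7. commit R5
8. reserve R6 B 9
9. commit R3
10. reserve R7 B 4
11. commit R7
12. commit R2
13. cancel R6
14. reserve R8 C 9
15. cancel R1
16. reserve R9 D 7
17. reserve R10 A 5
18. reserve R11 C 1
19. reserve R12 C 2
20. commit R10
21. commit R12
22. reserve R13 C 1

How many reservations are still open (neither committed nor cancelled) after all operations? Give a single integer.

Step 1: reserve R1 A 9 -> on_hand[A=32 B=20 C=20 D=56] avail[A=23 B=20 C=20 D=56] open={R1}
Step 2: reserve R2 C 6 -> on_hand[A=32 B=20 C=20 D=56] avail[A=23 B=20 C=14 D=56] open={R1,R2}
Step 3: reserve R3 B 3 -> on_hand[A=32 B=20 C=20 D=56] avail[A=23 B=17 C=14 D=56] open={R1,R2,R3}
Step 4: reserve R4 A 1 -> on_hand[A=32 B=20 C=20 D=56] avail[A=22 B=17 C=14 D=56] open={R1,R2,R3,R4}
Step 5: reserve R5 A 1 -> on_hand[A=32 B=20 C=20 D=56] avail[A=21 B=17 C=14 D=56] open={R1,R2,R3,R4,R5}
Step 6: commit R4 -> on_hand[A=31 B=20 C=20 D=56] avail[A=21 B=17 C=14 D=56] open={R1,R2,R3,R5}
Step 7: commit R5 -> on_hand[A=30 B=20 C=20 D=56] avail[A=21 B=17 C=14 D=56] open={R1,R2,R3}
Step 8: reserve R6 B 9 -> on_hand[A=30 B=20 C=20 D=56] avail[A=21 B=8 C=14 D=56] open={R1,R2,R3,R6}
Step 9: commit R3 -> on_hand[A=30 B=17 C=20 D=56] avail[A=21 B=8 C=14 D=56] open={R1,R2,R6}
Step 10: reserve R7 B 4 -> on_hand[A=30 B=17 C=20 D=56] avail[A=21 B=4 C=14 D=56] open={R1,R2,R6,R7}
Step 11: commit R7 -> on_hand[A=30 B=13 C=20 D=56] avail[A=21 B=4 C=14 D=56] open={R1,R2,R6}
Step 12: commit R2 -> on_hand[A=30 B=13 C=14 D=56] avail[A=21 B=4 C=14 D=56] open={R1,R6}
Step 13: cancel R6 -> on_hand[A=30 B=13 C=14 D=56] avail[A=21 B=13 C=14 D=56] open={R1}
Step 14: reserve R8 C 9 -> on_hand[A=30 B=13 C=14 D=56] avail[A=21 B=13 C=5 D=56] open={R1,R8}
Step 15: cancel R1 -> on_hand[A=30 B=13 C=14 D=56] avail[A=30 B=13 C=5 D=56] open={R8}
Step 16: reserve R9 D 7 -> on_hand[A=30 B=13 C=14 D=56] avail[A=30 B=13 C=5 D=49] open={R8,R9}
Step 17: reserve R10 A 5 -> on_hand[A=30 B=13 C=14 D=56] avail[A=25 B=13 C=5 D=49] open={R10,R8,R9}
Step 18: reserve R11 C 1 -> on_hand[A=30 B=13 C=14 D=56] avail[A=25 B=13 C=4 D=49] open={R10,R11,R8,R9}
Step 19: reserve R12 C 2 -> on_hand[A=30 B=13 C=14 D=56] avail[A=25 B=13 C=2 D=49] open={R10,R11,R12,R8,R9}
Step 20: commit R10 -> on_hand[A=25 B=13 C=14 D=56] avail[A=25 B=13 C=2 D=49] open={R11,R12,R8,R9}
Step 21: commit R12 -> on_hand[A=25 B=13 C=12 D=56] avail[A=25 B=13 C=2 D=49] open={R11,R8,R9}
Step 22: reserve R13 C 1 -> on_hand[A=25 B=13 C=12 D=56] avail[A=25 B=13 C=1 D=49] open={R11,R13,R8,R9}
Open reservations: ['R11', 'R13', 'R8', 'R9'] -> 4

Answer: 4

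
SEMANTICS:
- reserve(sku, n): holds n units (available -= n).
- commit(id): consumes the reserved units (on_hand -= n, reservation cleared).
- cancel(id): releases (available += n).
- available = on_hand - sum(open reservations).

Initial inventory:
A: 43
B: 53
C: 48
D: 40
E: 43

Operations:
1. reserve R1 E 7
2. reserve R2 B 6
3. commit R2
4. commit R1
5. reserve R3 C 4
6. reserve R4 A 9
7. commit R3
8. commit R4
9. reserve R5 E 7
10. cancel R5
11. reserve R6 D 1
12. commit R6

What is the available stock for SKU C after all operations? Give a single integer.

Answer: 44

Derivation:
Step 1: reserve R1 E 7 -> on_hand[A=43 B=53 C=48 D=40 E=43] avail[A=43 B=53 C=48 D=40 E=36] open={R1}
Step 2: reserve R2 B 6 -> on_hand[A=43 B=53 C=48 D=40 E=43] avail[A=43 B=47 C=48 D=40 E=36] open={R1,R2}
Step 3: commit R2 -> on_hand[A=43 B=47 C=48 D=40 E=43] avail[A=43 B=47 C=48 D=40 E=36] open={R1}
Step 4: commit R1 -> on_hand[A=43 B=47 C=48 D=40 E=36] avail[A=43 B=47 C=48 D=40 E=36] open={}
Step 5: reserve R3 C 4 -> on_hand[A=43 B=47 C=48 D=40 E=36] avail[A=43 B=47 C=44 D=40 E=36] open={R3}
Step 6: reserve R4 A 9 -> on_hand[A=43 B=47 C=48 D=40 E=36] avail[A=34 B=47 C=44 D=40 E=36] open={R3,R4}
Step 7: commit R3 -> on_hand[A=43 B=47 C=44 D=40 E=36] avail[A=34 B=47 C=44 D=40 E=36] open={R4}
Step 8: commit R4 -> on_hand[A=34 B=47 C=44 D=40 E=36] avail[A=34 B=47 C=44 D=40 E=36] open={}
Step 9: reserve R5 E 7 -> on_hand[A=34 B=47 C=44 D=40 E=36] avail[A=34 B=47 C=44 D=40 E=29] open={R5}
Step 10: cancel R5 -> on_hand[A=34 B=47 C=44 D=40 E=36] avail[A=34 B=47 C=44 D=40 E=36] open={}
Step 11: reserve R6 D 1 -> on_hand[A=34 B=47 C=44 D=40 E=36] avail[A=34 B=47 C=44 D=39 E=36] open={R6}
Step 12: commit R6 -> on_hand[A=34 B=47 C=44 D=39 E=36] avail[A=34 B=47 C=44 D=39 E=36] open={}
Final available[C] = 44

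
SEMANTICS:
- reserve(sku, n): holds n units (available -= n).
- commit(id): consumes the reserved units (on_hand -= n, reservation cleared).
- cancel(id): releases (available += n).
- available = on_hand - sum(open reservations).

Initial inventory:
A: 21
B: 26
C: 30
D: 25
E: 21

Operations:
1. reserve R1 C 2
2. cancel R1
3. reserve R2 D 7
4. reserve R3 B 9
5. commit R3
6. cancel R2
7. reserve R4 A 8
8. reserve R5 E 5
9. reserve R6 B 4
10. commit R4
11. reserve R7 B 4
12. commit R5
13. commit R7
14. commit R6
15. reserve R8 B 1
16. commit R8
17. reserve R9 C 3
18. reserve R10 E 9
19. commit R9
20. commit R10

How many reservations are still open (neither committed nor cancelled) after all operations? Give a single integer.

Answer: 0

Derivation:
Step 1: reserve R1 C 2 -> on_hand[A=21 B=26 C=30 D=25 E=21] avail[A=21 B=26 C=28 D=25 E=21] open={R1}
Step 2: cancel R1 -> on_hand[A=21 B=26 C=30 D=25 E=21] avail[A=21 B=26 C=30 D=25 E=21] open={}
Step 3: reserve R2 D 7 -> on_hand[A=21 B=26 C=30 D=25 E=21] avail[A=21 B=26 C=30 D=18 E=21] open={R2}
Step 4: reserve R3 B 9 -> on_hand[A=21 B=26 C=30 D=25 E=21] avail[A=21 B=17 C=30 D=18 E=21] open={R2,R3}
Step 5: commit R3 -> on_hand[A=21 B=17 C=30 D=25 E=21] avail[A=21 B=17 C=30 D=18 E=21] open={R2}
Step 6: cancel R2 -> on_hand[A=21 B=17 C=30 D=25 E=21] avail[A=21 B=17 C=30 D=25 E=21] open={}
Step 7: reserve R4 A 8 -> on_hand[A=21 B=17 C=30 D=25 E=21] avail[A=13 B=17 C=30 D=25 E=21] open={R4}
Step 8: reserve R5 E 5 -> on_hand[A=21 B=17 C=30 D=25 E=21] avail[A=13 B=17 C=30 D=25 E=16] open={R4,R5}
Step 9: reserve R6 B 4 -> on_hand[A=21 B=17 C=30 D=25 E=21] avail[A=13 B=13 C=30 D=25 E=16] open={R4,R5,R6}
Step 10: commit R4 -> on_hand[A=13 B=17 C=30 D=25 E=21] avail[A=13 B=13 C=30 D=25 E=16] open={R5,R6}
Step 11: reserve R7 B 4 -> on_hand[A=13 B=17 C=30 D=25 E=21] avail[A=13 B=9 C=30 D=25 E=16] open={R5,R6,R7}
Step 12: commit R5 -> on_hand[A=13 B=17 C=30 D=25 E=16] avail[A=13 B=9 C=30 D=25 E=16] open={R6,R7}
Step 13: commit R7 -> on_hand[A=13 B=13 C=30 D=25 E=16] avail[A=13 B=9 C=30 D=25 E=16] open={R6}
Step 14: commit R6 -> on_hand[A=13 B=9 C=30 D=25 E=16] avail[A=13 B=9 C=30 D=25 E=16] open={}
Step 15: reserve R8 B 1 -> on_hand[A=13 B=9 C=30 D=25 E=16] avail[A=13 B=8 C=30 D=25 E=16] open={R8}
Step 16: commit R8 -> on_hand[A=13 B=8 C=30 D=25 E=16] avail[A=13 B=8 C=30 D=25 E=16] open={}
Step 17: reserve R9 C 3 -> on_hand[A=13 B=8 C=30 D=25 E=16] avail[A=13 B=8 C=27 D=25 E=16] open={R9}
Step 18: reserve R10 E 9 -> on_hand[A=13 B=8 C=30 D=25 E=16] avail[A=13 B=8 C=27 D=25 E=7] open={R10,R9}
Step 19: commit R9 -> on_hand[A=13 B=8 C=27 D=25 E=16] avail[A=13 B=8 C=27 D=25 E=7] open={R10}
Step 20: commit R10 -> on_hand[A=13 B=8 C=27 D=25 E=7] avail[A=13 B=8 C=27 D=25 E=7] open={}
Open reservations: [] -> 0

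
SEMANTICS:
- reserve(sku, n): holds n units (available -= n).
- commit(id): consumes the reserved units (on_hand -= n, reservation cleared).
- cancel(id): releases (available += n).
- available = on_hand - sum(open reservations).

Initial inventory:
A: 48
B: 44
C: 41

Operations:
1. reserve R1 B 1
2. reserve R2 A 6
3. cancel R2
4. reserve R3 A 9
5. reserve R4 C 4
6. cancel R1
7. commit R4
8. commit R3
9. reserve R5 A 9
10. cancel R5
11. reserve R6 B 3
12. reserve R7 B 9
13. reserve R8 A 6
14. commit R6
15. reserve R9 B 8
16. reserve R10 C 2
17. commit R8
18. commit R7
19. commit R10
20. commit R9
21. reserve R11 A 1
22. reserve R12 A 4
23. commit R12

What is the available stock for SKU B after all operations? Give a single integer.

Step 1: reserve R1 B 1 -> on_hand[A=48 B=44 C=41] avail[A=48 B=43 C=41] open={R1}
Step 2: reserve R2 A 6 -> on_hand[A=48 B=44 C=41] avail[A=42 B=43 C=41] open={R1,R2}
Step 3: cancel R2 -> on_hand[A=48 B=44 C=41] avail[A=48 B=43 C=41] open={R1}
Step 4: reserve R3 A 9 -> on_hand[A=48 B=44 C=41] avail[A=39 B=43 C=41] open={R1,R3}
Step 5: reserve R4 C 4 -> on_hand[A=48 B=44 C=41] avail[A=39 B=43 C=37] open={R1,R3,R4}
Step 6: cancel R1 -> on_hand[A=48 B=44 C=41] avail[A=39 B=44 C=37] open={R3,R4}
Step 7: commit R4 -> on_hand[A=48 B=44 C=37] avail[A=39 B=44 C=37] open={R3}
Step 8: commit R3 -> on_hand[A=39 B=44 C=37] avail[A=39 B=44 C=37] open={}
Step 9: reserve R5 A 9 -> on_hand[A=39 B=44 C=37] avail[A=30 B=44 C=37] open={R5}
Step 10: cancel R5 -> on_hand[A=39 B=44 C=37] avail[A=39 B=44 C=37] open={}
Step 11: reserve R6 B 3 -> on_hand[A=39 B=44 C=37] avail[A=39 B=41 C=37] open={R6}
Step 12: reserve R7 B 9 -> on_hand[A=39 B=44 C=37] avail[A=39 B=32 C=37] open={R6,R7}
Step 13: reserve R8 A 6 -> on_hand[A=39 B=44 C=37] avail[A=33 B=32 C=37] open={R6,R7,R8}
Step 14: commit R6 -> on_hand[A=39 B=41 C=37] avail[A=33 B=32 C=37] open={R7,R8}
Step 15: reserve R9 B 8 -> on_hand[A=39 B=41 C=37] avail[A=33 B=24 C=37] open={R7,R8,R9}
Step 16: reserve R10 C 2 -> on_hand[A=39 B=41 C=37] avail[A=33 B=24 C=35] open={R10,R7,R8,R9}
Step 17: commit R8 -> on_hand[A=33 B=41 C=37] avail[A=33 B=24 C=35] open={R10,R7,R9}
Step 18: commit R7 -> on_hand[A=33 B=32 C=37] avail[A=33 B=24 C=35] open={R10,R9}
Step 19: commit R10 -> on_hand[A=33 B=32 C=35] avail[A=33 B=24 C=35] open={R9}
Step 20: commit R9 -> on_hand[A=33 B=24 C=35] avail[A=33 B=24 C=35] open={}
Step 21: reserve R11 A 1 -> on_hand[A=33 B=24 C=35] avail[A=32 B=24 C=35] open={R11}
Step 22: reserve R12 A 4 -> on_hand[A=33 B=24 C=35] avail[A=28 B=24 C=35] open={R11,R12}
Step 23: commit R12 -> on_hand[A=29 B=24 C=35] avail[A=28 B=24 C=35] open={R11}
Final available[B] = 24

Answer: 24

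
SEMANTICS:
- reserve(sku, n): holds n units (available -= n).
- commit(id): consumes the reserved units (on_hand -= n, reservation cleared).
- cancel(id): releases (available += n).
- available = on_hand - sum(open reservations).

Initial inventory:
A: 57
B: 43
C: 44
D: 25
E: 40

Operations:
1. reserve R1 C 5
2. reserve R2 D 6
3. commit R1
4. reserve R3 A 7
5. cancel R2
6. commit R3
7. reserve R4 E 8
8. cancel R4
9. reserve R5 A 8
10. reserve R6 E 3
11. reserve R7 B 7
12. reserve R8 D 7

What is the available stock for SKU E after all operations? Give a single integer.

Step 1: reserve R1 C 5 -> on_hand[A=57 B=43 C=44 D=25 E=40] avail[A=57 B=43 C=39 D=25 E=40] open={R1}
Step 2: reserve R2 D 6 -> on_hand[A=57 B=43 C=44 D=25 E=40] avail[A=57 B=43 C=39 D=19 E=40] open={R1,R2}
Step 3: commit R1 -> on_hand[A=57 B=43 C=39 D=25 E=40] avail[A=57 B=43 C=39 D=19 E=40] open={R2}
Step 4: reserve R3 A 7 -> on_hand[A=57 B=43 C=39 D=25 E=40] avail[A=50 B=43 C=39 D=19 E=40] open={R2,R3}
Step 5: cancel R2 -> on_hand[A=57 B=43 C=39 D=25 E=40] avail[A=50 B=43 C=39 D=25 E=40] open={R3}
Step 6: commit R3 -> on_hand[A=50 B=43 C=39 D=25 E=40] avail[A=50 B=43 C=39 D=25 E=40] open={}
Step 7: reserve R4 E 8 -> on_hand[A=50 B=43 C=39 D=25 E=40] avail[A=50 B=43 C=39 D=25 E=32] open={R4}
Step 8: cancel R4 -> on_hand[A=50 B=43 C=39 D=25 E=40] avail[A=50 B=43 C=39 D=25 E=40] open={}
Step 9: reserve R5 A 8 -> on_hand[A=50 B=43 C=39 D=25 E=40] avail[A=42 B=43 C=39 D=25 E=40] open={R5}
Step 10: reserve R6 E 3 -> on_hand[A=50 B=43 C=39 D=25 E=40] avail[A=42 B=43 C=39 D=25 E=37] open={R5,R6}
Step 11: reserve R7 B 7 -> on_hand[A=50 B=43 C=39 D=25 E=40] avail[A=42 B=36 C=39 D=25 E=37] open={R5,R6,R7}
Step 12: reserve R8 D 7 -> on_hand[A=50 B=43 C=39 D=25 E=40] avail[A=42 B=36 C=39 D=18 E=37] open={R5,R6,R7,R8}
Final available[E] = 37

Answer: 37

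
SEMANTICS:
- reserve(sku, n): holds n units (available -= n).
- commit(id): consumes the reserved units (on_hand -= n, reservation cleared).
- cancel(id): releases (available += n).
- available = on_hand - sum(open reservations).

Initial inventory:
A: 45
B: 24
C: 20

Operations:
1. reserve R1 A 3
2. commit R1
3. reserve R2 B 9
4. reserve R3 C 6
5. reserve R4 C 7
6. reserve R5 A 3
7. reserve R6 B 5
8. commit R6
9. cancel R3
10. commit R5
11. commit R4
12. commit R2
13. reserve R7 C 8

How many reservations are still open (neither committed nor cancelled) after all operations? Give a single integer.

Answer: 1

Derivation:
Step 1: reserve R1 A 3 -> on_hand[A=45 B=24 C=20] avail[A=42 B=24 C=20] open={R1}
Step 2: commit R1 -> on_hand[A=42 B=24 C=20] avail[A=42 B=24 C=20] open={}
Step 3: reserve R2 B 9 -> on_hand[A=42 B=24 C=20] avail[A=42 B=15 C=20] open={R2}
Step 4: reserve R3 C 6 -> on_hand[A=42 B=24 C=20] avail[A=42 B=15 C=14] open={R2,R3}
Step 5: reserve R4 C 7 -> on_hand[A=42 B=24 C=20] avail[A=42 B=15 C=7] open={R2,R3,R4}
Step 6: reserve R5 A 3 -> on_hand[A=42 B=24 C=20] avail[A=39 B=15 C=7] open={R2,R3,R4,R5}
Step 7: reserve R6 B 5 -> on_hand[A=42 B=24 C=20] avail[A=39 B=10 C=7] open={R2,R3,R4,R5,R6}
Step 8: commit R6 -> on_hand[A=42 B=19 C=20] avail[A=39 B=10 C=7] open={R2,R3,R4,R5}
Step 9: cancel R3 -> on_hand[A=42 B=19 C=20] avail[A=39 B=10 C=13] open={R2,R4,R5}
Step 10: commit R5 -> on_hand[A=39 B=19 C=20] avail[A=39 B=10 C=13] open={R2,R4}
Step 11: commit R4 -> on_hand[A=39 B=19 C=13] avail[A=39 B=10 C=13] open={R2}
Step 12: commit R2 -> on_hand[A=39 B=10 C=13] avail[A=39 B=10 C=13] open={}
Step 13: reserve R7 C 8 -> on_hand[A=39 B=10 C=13] avail[A=39 B=10 C=5] open={R7}
Open reservations: ['R7'] -> 1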